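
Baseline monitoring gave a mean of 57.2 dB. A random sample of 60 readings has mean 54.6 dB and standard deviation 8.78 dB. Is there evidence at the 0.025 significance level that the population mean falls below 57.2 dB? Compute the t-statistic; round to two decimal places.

H0: μ = 57.2; H1: μ < 57.2 (one-sample t-test, left-tailed).
t = (x̄ − μ₀)/(s/√n) = (54.6 − 57.2)/(8.78/√60) = -2.29
df = n − 1 = 59
p-value = P(T ≤ -2.29) ≈ 0.013
Since p ≈ 0.013 < α = 0.025, reject H0; the data support H1.

-2.29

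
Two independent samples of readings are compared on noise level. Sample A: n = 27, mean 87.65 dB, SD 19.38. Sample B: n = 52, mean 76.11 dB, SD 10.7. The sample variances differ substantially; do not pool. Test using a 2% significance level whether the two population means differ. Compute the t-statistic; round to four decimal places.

Let group 1 = sample A, group 2 = sample B. H0: μ_1 = μ_2; H1: μ_1 ≠ μ_2 (Welch's two-sample t-test, two-sided).
t = (x̄_1 − x̄_2)/√(s_1²/n_1 + s_2²/n_2) = (87.65 − 76.11)/√(19.38²/27 + 10.7²/52) = 2.8749
Welch–Satterthwaite df ≈ 34.44
Two-sided p-value ≈ 0.007
Since p ≈ 0.007 < α = 0.02, reject H0; the data support H1.

2.8749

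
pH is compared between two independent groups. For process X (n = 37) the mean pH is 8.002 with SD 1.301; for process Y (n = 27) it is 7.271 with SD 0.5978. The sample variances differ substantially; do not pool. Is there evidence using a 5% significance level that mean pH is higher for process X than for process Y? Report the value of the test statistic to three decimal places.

3.010

Let group 1 = process X, group 2 = process Y. H0: μ_1 = μ_2; H1: μ_1 > μ_2 (Welch's two-sample t-test, right-tailed).
t = (x̄_1 − x̄_2)/√(s_1²/n_1 + s_2²/n_2) = (8.002 − 7.271)/√(1.301²/37 + 0.5978²/27) = 3.010
Welch–Satterthwaite df ≈ 53.63
p-value = P(T ≥ 3.010) ≈ 0.0020
Since p ≈ 0.0020 < α = 0.05, reject H0; the evidence is statistically significant.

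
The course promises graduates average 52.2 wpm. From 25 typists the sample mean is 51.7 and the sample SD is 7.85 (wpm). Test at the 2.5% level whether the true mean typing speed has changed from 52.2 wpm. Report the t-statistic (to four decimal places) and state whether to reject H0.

H0: μ = 52.2; H1: μ ≠ 52.2 (one-sample t-test, two-sided).
t = (x̄ − μ₀)/(s/√n) = (51.7 − 52.2)/(7.85/√25) = -0.3185
df = n − 1 = 24
Two-sided p-value ≈ 0.753
Since p ≈ 0.753 > α = 0.025, fail to reject H0; the evidence is not statistically significant.

t = -0.3185; fail to reject H0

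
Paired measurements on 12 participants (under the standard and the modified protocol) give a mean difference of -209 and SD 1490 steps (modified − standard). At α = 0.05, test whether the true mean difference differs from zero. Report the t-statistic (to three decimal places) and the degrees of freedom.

H0: μ_d = 0; H1: μ_d ≠ 0 (paired t-test on the differences, two-sided).
t = d̄/(s_d/√n) = -209/(1490/√12) = -0.486
df = n − 1 = 11
Two-sided p-value ≈ 0.6366
Since p ≈ 0.6366 > α = 0.05, fail to reject H0; the data do not provide sufficient evidence against H0.

t = -0.486, df = 11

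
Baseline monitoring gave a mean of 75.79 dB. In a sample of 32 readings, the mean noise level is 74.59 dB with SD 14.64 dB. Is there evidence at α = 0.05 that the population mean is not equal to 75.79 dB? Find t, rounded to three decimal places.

-0.464

H0: μ = 75.79; H1: μ ≠ 75.79 (one-sample t-test, two-sided).
t = (x̄ − μ₀)/(s/√n) = (74.59 − 75.79)/(14.64/√32) = -0.464
df = n − 1 = 31
Two-sided p-value ≈ 0.6461
Since p ≈ 0.6461 > α = 0.05, fail to reject H0; the data do not provide sufficient evidence against H0.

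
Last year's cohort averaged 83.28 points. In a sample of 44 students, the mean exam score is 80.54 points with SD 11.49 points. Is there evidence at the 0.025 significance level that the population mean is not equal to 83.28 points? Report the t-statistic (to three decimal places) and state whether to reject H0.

H0: μ = 83.28; H1: μ ≠ 83.28 (one-sample t-test, two-sided).
t = (x̄ − μ₀)/(s/√n) = (80.54 − 83.28)/(11.49/√44) = -1.582
df = n − 1 = 43
Two-sided p-value ≈ 0.1210
Since p ≈ 0.1210 > α = 0.025, fail to reject H0; the evidence is not statistically significant.

t = -1.582; fail to reject H0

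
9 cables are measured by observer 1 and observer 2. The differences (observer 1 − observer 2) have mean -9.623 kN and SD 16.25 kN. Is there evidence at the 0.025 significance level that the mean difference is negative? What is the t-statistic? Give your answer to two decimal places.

-1.78

H0: μ_d = 0; H1: μ_d < 0 (paired t-test on the differences, left-tailed).
t = d̄/(s_d/√n) = -9.623/(16.25/√9) = -1.78
df = n − 1 = 8
p-value = P(T ≤ -1.78) ≈ 0.057
Since p ≈ 0.057 > α = 0.025, fail to reject H0; the data do not provide sufficient evidence against H0.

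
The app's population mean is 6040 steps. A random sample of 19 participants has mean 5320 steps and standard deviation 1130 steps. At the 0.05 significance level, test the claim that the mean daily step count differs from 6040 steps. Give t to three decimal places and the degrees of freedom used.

H0: μ = 6040; H1: μ ≠ 6040 (one-sample t-test, two-sided).
t = (x̄ − μ₀)/(s/√n) = (5320 − 6040)/(1130/√19) = -2.777
df = n − 1 = 18
Two-sided p-value ≈ 0.012
Since p ≈ 0.012 < α = 0.05, reject H0; the evidence is statistically significant.

t = -2.777, df = 18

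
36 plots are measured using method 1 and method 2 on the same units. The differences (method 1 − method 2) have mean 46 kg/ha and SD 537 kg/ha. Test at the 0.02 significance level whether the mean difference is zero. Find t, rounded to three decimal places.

0.514

H0: μ_d = 0; H1: μ_d ≠ 0 (paired t-test on the differences, two-sided).
t = d̄/(s_d/√n) = 46/(537/√36) = 0.514
df = n − 1 = 35
Two-sided p-value ≈ 0.6105
Since p ≈ 0.6105 > α = 0.02, fail to reject H0; the data do not provide sufficient evidence against H0.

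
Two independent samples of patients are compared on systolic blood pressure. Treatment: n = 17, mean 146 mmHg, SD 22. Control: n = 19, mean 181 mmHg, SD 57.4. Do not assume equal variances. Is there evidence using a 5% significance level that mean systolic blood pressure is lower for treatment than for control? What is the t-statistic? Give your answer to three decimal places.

-2.463

Let group 1 = treatment, group 2 = control. H0: μ_1 = μ_2; H1: μ_1 < μ_2 (Welch's two-sample t-test, left-tailed).
t = (x̄_1 − x̄_2)/√(s_1²/n_1 + s_2²/n_2) = (146 − 181)/√(22²/17 + 57.4²/19) = -2.463
Welch–Satterthwaite df ≈ 23.68
p-value = P(T ≤ -2.463) ≈ 0.011
Since p ≈ 0.011 < α = 0.05, reject H0; the evidence is statistically significant.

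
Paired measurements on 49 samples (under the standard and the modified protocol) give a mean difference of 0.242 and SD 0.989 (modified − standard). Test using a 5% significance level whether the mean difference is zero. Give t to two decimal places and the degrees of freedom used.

H0: μ_d = 0; H1: μ_d ≠ 0 (paired t-test on the differences, two-sided).
t = d̄/(s_d/√n) = 0.242/(0.989/√49) = 1.71
df = n − 1 = 48
Two-sided p-value ≈ 0.0932
Since p ≈ 0.0932 > α = 0.05, fail to reject H0; the data do not provide sufficient evidence against H0.

t = 1.71, df = 48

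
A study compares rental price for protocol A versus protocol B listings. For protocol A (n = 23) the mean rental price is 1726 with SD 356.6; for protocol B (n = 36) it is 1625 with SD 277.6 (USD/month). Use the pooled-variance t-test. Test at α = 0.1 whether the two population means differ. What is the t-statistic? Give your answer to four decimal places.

1.2186

Let group 1 = protocol A, group 2 = protocol B. H0: μ_1 = μ_2; H1: μ_1 ≠ μ_2 (two-sample pooled-variance t-test, two-sided).
s_p² = [(23−1)·356.6² + (36−1)·277.6²]/(23+36−2) = 96399.3
t = (1726 − 1625)/√[96399.3·(1/23 + 1/36)] = 1.2186
df = n₁ + n₂ − 2 = 57
Two-sided p-value ≈ 0.228
Since p ≈ 0.228 > α = 0.1, fail to reject H0; the data do not provide sufficient evidence against H0.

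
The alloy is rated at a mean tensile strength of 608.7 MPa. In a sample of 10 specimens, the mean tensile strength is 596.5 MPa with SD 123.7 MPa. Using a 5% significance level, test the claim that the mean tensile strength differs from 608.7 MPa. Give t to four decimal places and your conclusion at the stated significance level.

t = -0.3119; fail to reject H0

H0: μ = 608.7; H1: μ ≠ 608.7 (one-sample t-test, two-sided).
t = (x̄ − μ₀)/(s/√n) = (596.5 − 608.7)/(123.7/√10) = -0.3119
df = n − 1 = 9
Two-sided p-value ≈ 0.7622
Since p ≈ 0.7622 > α = 0.05, fail to reject H0; the evidence is not statistically significant.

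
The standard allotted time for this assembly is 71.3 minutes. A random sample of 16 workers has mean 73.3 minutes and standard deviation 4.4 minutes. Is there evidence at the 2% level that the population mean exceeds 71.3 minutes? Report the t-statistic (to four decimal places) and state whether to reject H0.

H0: μ = 71.3; H1: μ > 71.3 (one-sample t-test, right-tailed).
t = (x̄ − μ₀)/(s/√n) = (73.3 − 71.3)/(4.4/√16) = 1.8182
df = n − 1 = 15
p-value = P(T ≥ 1.8182) ≈ 0.045
Since p ≈ 0.045 > α = 0.02, fail to reject H0; the data do not provide sufficient evidence against H0.

t = 1.8182; fail to reject H0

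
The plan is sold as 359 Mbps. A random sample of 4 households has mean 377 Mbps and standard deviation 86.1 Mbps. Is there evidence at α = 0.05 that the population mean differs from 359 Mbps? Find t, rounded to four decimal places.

H0: μ = 359; H1: μ ≠ 359 (one-sample t-test, two-sided).
t = (x̄ − μ₀)/(s/√n) = (377 − 359)/(86.1/√4) = 0.4181
df = n − 1 = 3
Two-sided p-value ≈ 0.7040
Since p ≈ 0.7040 > α = 0.05, fail to reject H0; the evidence is not statistically significant.

0.4181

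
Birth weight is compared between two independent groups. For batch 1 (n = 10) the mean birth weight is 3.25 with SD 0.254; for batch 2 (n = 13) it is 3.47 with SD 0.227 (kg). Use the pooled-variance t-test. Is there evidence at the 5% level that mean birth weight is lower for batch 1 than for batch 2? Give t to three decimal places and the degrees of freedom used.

Let group 1 = batch 1, group 2 = batch 2. H0: μ_1 = μ_2; H1: μ_1 < μ_2 (two-sample pooled-variance t-test, left-tailed).
s_p² = [(10−1)·0.254² + (13−1)·0.227²]/(10+13−2) = 0.0570949
t = (3.25 − 3.47)/√[0.0570949·(1/10 + 1/13)] = -2.189
df = n₁ + n₂ − 2 = 21
p-value = P(T ≤ -2.189) ≈ 0.0200
Since p ≈ 0.0200 < α = 0.05, reject H0; the evidence is statistically significant.

t = -2.189, df = 21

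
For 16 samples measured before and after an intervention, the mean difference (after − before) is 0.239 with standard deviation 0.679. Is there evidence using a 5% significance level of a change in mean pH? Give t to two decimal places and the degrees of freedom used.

H0: μ_d = 0; H1: μ_d ≠ 0 (paired t-test on the differences, two-sided).
t = d̄/(s_d/√n) = 0.239/(0.679/√16) = 1.41
df = n − 1 = 15
Two-sided p-value ≈ 0.180
Since p ≈ 0.180 > α = 0.05, fail to reject H0; the evidence is not statistically significant.

t = 1.41, df = 15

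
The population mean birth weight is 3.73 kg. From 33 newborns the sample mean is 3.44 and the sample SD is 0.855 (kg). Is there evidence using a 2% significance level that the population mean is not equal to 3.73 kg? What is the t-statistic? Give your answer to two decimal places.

H0: μ = 3.73; H1: μ ≠ 3.73 (one-sample t-test, two-sided).
t = (x̄ − μ₀)/(s/√n) = (3.44 − 3.73)/(0.855/√33) = -1.95
df = n − 1 = 32
Two-sided p-value ≈ 0.0602
Since p ≈ 0.0602 > α = 0.02, fail to reject H0; the evidence is not statistically significant.

-1.95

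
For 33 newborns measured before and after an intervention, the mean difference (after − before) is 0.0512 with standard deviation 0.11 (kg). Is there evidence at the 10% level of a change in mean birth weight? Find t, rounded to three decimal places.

H0: μ_d = 0; H1: μ_d ≠ 0 (paired t-test on the differences, two-sided).
t = d̄/(s_d/√n) = 0.0512/(0.11/√33) = 2.674
df = n − 1 = 32
Two-sided p-value ≈ 0.0117
Since p ≈ 0.0117 < α = 0.1, reject H0; the evidence is statistically significant.

2.674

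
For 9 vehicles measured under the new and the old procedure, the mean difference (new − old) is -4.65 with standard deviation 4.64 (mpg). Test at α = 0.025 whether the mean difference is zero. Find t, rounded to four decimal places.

H0: μ_d = 0; H1: μ_d ≠ 0 (paired t-test on the differences, two-sided).
t = d̄/(s_d/√n) = -4.65/(4.64/√9) = -3.0065
df = n − 1 = 8
Two-sided p-value ≈ 0.017
Since p ≈ 0.017 < α = 0.025, reject H0; the data support H1.

-3.0065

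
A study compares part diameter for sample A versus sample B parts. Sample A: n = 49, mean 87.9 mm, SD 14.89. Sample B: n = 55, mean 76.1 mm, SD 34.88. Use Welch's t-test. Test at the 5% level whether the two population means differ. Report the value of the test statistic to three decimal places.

2.286

Let group 1 = sample A, group 2 = sample B. H0: μ_1 = μ_2; H1: μ_1 ≠ μ_2 (Welch's two-sample t-test, two-sided).
t = (x̄_1 − x̄_2)/√(s_1²/n_1 + s_2²/n_2) = (87.9 − 76.1)/√(14.89²/49 + 34.88²/55) = 2.286
Welch–Satterthwaite df ≈ 74.83
Two-sided p-value ≈ 0.025
Since p ≈ 0.025 < α = 0.05, reject H0; the data support H1.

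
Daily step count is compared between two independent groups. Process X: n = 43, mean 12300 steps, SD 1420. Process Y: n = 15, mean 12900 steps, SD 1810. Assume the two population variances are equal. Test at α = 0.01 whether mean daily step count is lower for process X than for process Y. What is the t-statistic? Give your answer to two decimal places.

Let group 1 = process X, group 2 = process Y. H0: μ_1 = μ_2; H1: μ_1 < μ_2 (two-sample pooled-variance t-test, left-tailed).
s_p² = [(43−1)·1420² + (15−1)·1810²]/(43+15−2) = 2331320
t = (12300 − 12900)/√[2331320·(1/43 + 1/15)] = -1.31
df = n₁ + n₂ − 2 = 56
p-value = P(T ≤ -1.31) ≈ 0.0977
Since p ≈ 0.0977 > α = 0.01, fail to reject H0; the data do not provide sufficient evidence against H0.

-1.31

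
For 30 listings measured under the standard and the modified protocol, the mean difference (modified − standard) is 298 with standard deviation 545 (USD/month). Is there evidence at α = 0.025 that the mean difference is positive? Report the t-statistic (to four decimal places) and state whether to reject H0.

H0: μ_d = 0; H1: μ_d > 0 (paired t-test on the differences, right-tailed).
t = d̄/(s_d/√n) = 298/(545/√30) = 2.9949
df = n − 1 = 29
p-value = P(T ≥ 2.9949) ≈ 0.003
Since p ≈ 0.003 < α = 0.025, reject H0; the evidence is statistically significant.

t = 2.9949; reject H0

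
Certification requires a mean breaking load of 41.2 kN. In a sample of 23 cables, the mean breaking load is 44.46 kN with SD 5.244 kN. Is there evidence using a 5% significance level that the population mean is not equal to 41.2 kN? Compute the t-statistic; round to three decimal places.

2.981

H0: μ = 41.2; H1: μ ≠ 41.2 (one-sample t-test, two-sided).
t = (x̄ − μ₀)/(s/√n) = (44.46 − 41.2)/(5.244/√23) = 2.981
df = n − 1 = 22
Two-sided p-value ≈ 0.007
Since p ≈ 0.007 < α = 0.05, reject H0; the data support H1.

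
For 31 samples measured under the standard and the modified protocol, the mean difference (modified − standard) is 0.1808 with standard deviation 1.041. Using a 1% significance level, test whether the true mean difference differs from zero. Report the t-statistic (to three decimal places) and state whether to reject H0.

H0: μ_d = 0; H1: μ_d ≠ 0 (paired t-test on the differences, two-sided).
t = d̄/(s_d/√n) = 0.1808/(1.041/√31) = 0.967
df = n − 1 = 30
Two-sided p-value ≈ 0.3413
Since p ≈ 0.3413 > α = 0.01, fail to reject H0; the data do not provide sufficient evidence against H0.

t = 0.967; fail to reject H0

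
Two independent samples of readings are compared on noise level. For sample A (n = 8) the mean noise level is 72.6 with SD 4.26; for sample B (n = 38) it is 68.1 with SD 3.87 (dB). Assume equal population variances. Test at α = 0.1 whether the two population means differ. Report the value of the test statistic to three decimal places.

2.940

Let group 1 = sample A, group 2 = sample B. H0: μ_1 = μ_2; H1: μ_1 ≠ μ_2 (two-sample pooled-variance t-test, two-sided).
s_p² = [(8−1)·4.26² + (38−1)·3.87²]/(8+38−2) = 15.4813
t = (72.6 − 68.1)/√[15.4813·(1/8 + 1/38)] = 2.940
df = n₁ + n₂ − 2 = 44
Two-sided p-value ≈ 0.005
Since p ≈ 0.005 < α = 0.1, reject H0; the data support H1.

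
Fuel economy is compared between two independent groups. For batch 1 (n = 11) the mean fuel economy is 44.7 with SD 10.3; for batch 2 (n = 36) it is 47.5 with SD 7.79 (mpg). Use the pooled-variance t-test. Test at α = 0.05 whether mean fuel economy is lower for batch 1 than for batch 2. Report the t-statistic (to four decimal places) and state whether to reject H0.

t = -0.9661; fail to reject H0

Let group 1 = batch 1, group 2 = batch 2. H0: μ_1 = μ_2; H1: μ_1 < μ_2 (two-sample pooled-variance t-test, left-tailed).
s_p² = [(11−1)·10.3² + (36−1)·7.79²]/(11+36−2) = 70.7743
t = (44.7 − 47.5)/√[70.7743·(1/11 + 1/36)] = -0.9661
df = n₁ + n₂ − 2 = 45
p-value = P(T ≤ -0.9661) ≈ 0.170
Since p ≈ 0.170 > α = 0.05, fail to reject H0; the data do not provide sufficient evidence against H0.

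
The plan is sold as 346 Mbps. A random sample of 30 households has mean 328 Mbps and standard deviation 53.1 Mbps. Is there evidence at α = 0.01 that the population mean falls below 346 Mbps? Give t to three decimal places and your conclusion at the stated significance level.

H0: μ = 346; H1: μ < 346 (one-sample t-test, left-tailed).
t = (x̄ − μ₀)/(s/√n) = (328 − 346)/(53.1/√30) = -1.857
df = n − 1 = 29
p-value = P(T ≤ -1.857) ≈ 0.037
Since p ≈ 0.037 > α = 0.01, fail to reject H0; the data do not provide sufficient evidence against H0.

t = -1.857; fail to reject H0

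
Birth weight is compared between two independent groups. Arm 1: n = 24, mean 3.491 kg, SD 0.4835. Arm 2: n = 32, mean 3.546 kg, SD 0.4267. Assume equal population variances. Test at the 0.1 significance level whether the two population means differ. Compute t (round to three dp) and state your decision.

Let group 1 = arm 1, group 2 = arm 2. H0: μ_1 = μ_2; H1: μ_1 ≠ μ_2 (two-sample pooled-variance t-test, two-sided).
s_p² = [(24−1)·0.4835² + (32−1)·0.4267²]/(24+32−2) = 0.204093
t = (3.491 − 3.546)/√[0.204093·(1/24 + 1/32)] = -0.451
df = n₁ + n₂ − 2 = 54
Two-sided p-value ≈ 0.6539
Since p ≈ 0.6539 > α = 0.1, fail to reject H0; the evidence is not statistically significant.

t = -0.451; fail to reject H0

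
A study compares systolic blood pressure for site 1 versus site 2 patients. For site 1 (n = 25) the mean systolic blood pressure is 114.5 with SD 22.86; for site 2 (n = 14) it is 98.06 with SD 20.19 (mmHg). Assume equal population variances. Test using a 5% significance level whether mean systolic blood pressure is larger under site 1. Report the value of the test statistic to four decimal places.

Let group 1 = site 1, group 2 = site 2. H0: μ_1 = μ_2; H1: μ_1 > μ_2 (two-sample pooled-variance t-test, right-tailed).
s_p² = [(25−1)·22.86² + (14−1)·20.19²]/(25+14−2) = 482.194
t = (114.5 − 98.06)/√[482.194·(1/25 + 1/14)] = 2.2428
df = n₁ + n₂ − 2 = 37
p-value = P(T ≥ 2.2428) ≈ 0.015
Since p ≈ 0.015 < α = 0.05, reject H0; the data support H1.

2.2428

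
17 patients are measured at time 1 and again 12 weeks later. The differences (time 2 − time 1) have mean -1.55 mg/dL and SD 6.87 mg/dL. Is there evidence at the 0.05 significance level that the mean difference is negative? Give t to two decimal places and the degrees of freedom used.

H0: μ_d = 0; H1: μ_d < 0 (paired t-test on the differences, left-tailed).
t = d̄/(s_d/√n) = -1.55/(6.87/√17) = -0.93
df = n − 1 = 16
p-value = P(T ≤ -0.93) ≈ 0.183
Since p ≈ 0.183 > α = 0.05, fail to reject H0; the data do not provide sufficient evidence against H0.

t = -0.93, df = 16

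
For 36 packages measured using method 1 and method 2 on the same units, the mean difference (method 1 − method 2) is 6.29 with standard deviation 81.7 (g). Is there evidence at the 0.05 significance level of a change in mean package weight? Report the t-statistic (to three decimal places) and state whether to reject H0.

H0: μ_d = 0; H1: μ_d ≠ 0 (paired t-test on the differences, two-sided).
t = d̄/(s_d/√n) = 6.29/(81.7/√36) = 0.462
df = n − 1 = 35
Two-sided p-value ≈ 0.6470
Since p ≈ 0.6470 > α = 0.05, fail to reject H0; the evidence is not statistically significant.

t = 0.462; fail to reject H0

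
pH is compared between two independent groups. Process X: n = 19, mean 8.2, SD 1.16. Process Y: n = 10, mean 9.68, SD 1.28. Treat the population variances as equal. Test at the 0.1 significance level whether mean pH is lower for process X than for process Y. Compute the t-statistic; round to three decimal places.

Let group 1 = process X, group 2 = process Y. H0: μ_1 = μ_2; H1: μ_1 < μ_2 (two-sample pooled-variance t-test, left-tailed).
s_p² = [(19−1)·1.16² + (10−1)·1.28²]/(19+10−2) = 1.4432
t = (8.2 − 9.68)/√[1.4432·(1/19 + 1/10)] = -3.153
df = n₁ + n₂ − 2 = 27
p-value = P(T ≤ -3.153) ≈ 0.0020
Since p ≈ 0.0020 < α = 0.1, reject H0; the data support H1.

-3.153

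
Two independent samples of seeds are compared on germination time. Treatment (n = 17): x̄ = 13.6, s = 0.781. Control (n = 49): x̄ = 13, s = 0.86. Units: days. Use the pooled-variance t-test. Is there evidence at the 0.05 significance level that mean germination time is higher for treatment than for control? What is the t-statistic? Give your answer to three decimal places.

2.535

Let group 1 = treatment, group 2 = control. H0: μ_1 = μ_2; H1: μ_1 > μ_2 (two-sample pooled-variance t-test, right-tailed).
s_p² = [(17−1)·0.781² + (49−1)·0.86²]/(17+49−2) = 0.70719
t = (13.6 − 13)/√[0.70719·(1/17 + 1/49)] = 2.535
df = n₁ + n₂ − 2 = 64
p-value = P(T ≥ 2.535) ≈ 0.0069
Since p ≈ 0.0069 < α = 0.05, reject H0; the evidence is statistically significant.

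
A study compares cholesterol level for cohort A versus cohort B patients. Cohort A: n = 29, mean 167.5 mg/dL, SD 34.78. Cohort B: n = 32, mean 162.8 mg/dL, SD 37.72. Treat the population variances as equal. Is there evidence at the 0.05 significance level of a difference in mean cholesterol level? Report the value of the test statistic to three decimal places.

Let group 1 = cohort A, group 2 = cohort B. H0: μ_1 = μ_2; H1: μ_1 ≠ μ_2 (two-sample pooled-variance t-test, two-sided).
s_p² = [(29−1)·34.78² + (32−1)·37.72²]/(29+32−2) = 1321.64
t = (167.5 − 162.8)/√[1321.64·(1/29 + 1/32)] = 0.504
df = n₁ + n₂ − 2 = 59
Two-sided p-value ≈ 0.616
Since p ≈ 0.616 > α = 0.05, fail to reject H0; the data do not provide sufficient evidence against H0.

0.504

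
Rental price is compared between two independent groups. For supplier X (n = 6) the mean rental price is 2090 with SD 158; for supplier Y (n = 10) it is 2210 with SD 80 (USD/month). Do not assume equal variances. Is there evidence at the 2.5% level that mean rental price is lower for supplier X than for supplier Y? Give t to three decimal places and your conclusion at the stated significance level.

Let group 1 = supplier X, group 2 = supplier Y. H0: μ_1 = μ_2; H1: μ_1 < μ_2 (Welch's two-sample t-test, left-tailed).
t = (x̄_1 − x̄_2)/√(s_1²/n_1 + s_2²/n_2) = (2090 − 2210)/√(158²/6 + 80²/10) = -1.732
Welch–Satterthwaite df ≈ 6.57
p-value = P(T ≤ -1.732) ≈ 0.0648
Since p ≈ 0.0648 > α = 0.025, fail to reject H0; the evidence is not statistically significant.

t = -1.732; fail to reject H0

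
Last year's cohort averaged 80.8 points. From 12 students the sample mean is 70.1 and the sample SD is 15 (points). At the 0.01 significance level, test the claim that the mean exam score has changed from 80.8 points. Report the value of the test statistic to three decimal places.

-2.471

H0: μ = 80.8; H1: μ ≠ 80.8 (one-sample t-test, two-sided).
t = (x̄ − μ₀)/(s/√n) = (70.1 − 80.8)/(15/√12) = -2.471
df = n − 1 = 11
Two-sided p-value ≈ 0.031
Since p ≈ 0.031 > α = 0.01, fail to reject H0; the data do not provide sufficient evidence against H0.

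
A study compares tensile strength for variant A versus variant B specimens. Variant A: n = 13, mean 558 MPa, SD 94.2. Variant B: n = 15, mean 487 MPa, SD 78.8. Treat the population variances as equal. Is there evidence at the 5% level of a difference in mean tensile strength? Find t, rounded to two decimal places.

2.17

Let group 1 = variant A, group 2 = variant B. H0: μ_1 = μ_2; H1: μ_1 ≠ μ_2 (two-sample pooled-variance t-test, two-sided).
s_p² = [(13−1)·94.2² + (15−1)·78.8²]/(13+15−2) = 7439.07
t = (558 − 487)/√[7439.07·(1/13 + 1/15)] = 2.17
df = n₁ + n₂ − 2 = 26
Two-sided p-value ≈ 0.039
Since p ≈ 0.039 < α = 0.05, reject H0; the data support H1.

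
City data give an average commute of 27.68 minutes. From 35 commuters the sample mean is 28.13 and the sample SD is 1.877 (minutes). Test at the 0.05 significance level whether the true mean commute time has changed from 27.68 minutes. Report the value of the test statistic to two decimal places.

H0: μ = 27.68; H1: μ ≠ 27.68 (one-sample t-test, two-sided).
t = (x̄ − μ₀)/(s/√n) = (28.13 − 27.68)/(1.877/√35) = 1.42
df = n − 1 = 34
Two-sided p-value ≈ 0.1652
Since p ≈ 0.1652 > α = 0.05, fail to reject H0; the data do not provide sufficient evidence against H0.

1.42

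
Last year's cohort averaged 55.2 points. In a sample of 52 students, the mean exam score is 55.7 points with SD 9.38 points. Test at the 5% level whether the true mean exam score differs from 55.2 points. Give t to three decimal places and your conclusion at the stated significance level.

t = 0.384; fail to reject H0

H0: μ = 55.2; H1: μ ≠ 55.2 (one-sample t-test, two-sided).
t = (x̄ − μ₀)/(s/√n) = (55.7 − 55.2)/(9.38/√52) = 0.384
df = n − 1 = 51
Two-sided p-value ≈ 0.702
Since p ≈ 0.702 > α = 0.05, fail to reject H0; the evidence is not statistically significant.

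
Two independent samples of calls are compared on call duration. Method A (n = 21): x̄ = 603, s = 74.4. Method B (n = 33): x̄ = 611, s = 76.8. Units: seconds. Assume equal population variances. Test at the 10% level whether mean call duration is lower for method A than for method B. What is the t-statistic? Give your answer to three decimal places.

-0.378

Let group 1 = method A, group 2 = method B. H0: μ_1 = μ_2; H1: μ_1 < μ_2 (two-sample pooled-variance t-test, left-tailed).
s_p² = [(21−1)·74.4² + (33−1)·76.8²]/(21+33−2) = 5758.67
t = (603 − 611)/√[5758.67·(1/21 + 1/33)] = -0.378
df = n₁ + n₂ − 2 = 52
p-value = P(T ≤ -0.378) ≈ 0.354
Since p ≈ 0.354 > α = 0.1, fail to reject H0; the evidence is not statistically significant.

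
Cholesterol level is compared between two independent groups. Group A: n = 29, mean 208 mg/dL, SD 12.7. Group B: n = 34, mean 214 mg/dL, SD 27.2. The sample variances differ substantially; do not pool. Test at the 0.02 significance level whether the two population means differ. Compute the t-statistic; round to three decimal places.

-1.148

Let group 1 = group A, group 2 = group B. H0: μ_1 = μ_2; H1: μ_1 ≠ μ_2 (Welch's two-sample t-test, two-sided).
t = (x̄_1 − x̄_2)/√(s_1²/n_1 + s_2²/n_2) = (208 − 214)/√(12.7²/29 + 27.2²/34) = -1.148
Welch–Satterthwaite df ≈ 48.31
Two-sided p-value ≈ 0.2567
Since p ≈ 0.2567 > α = 0.02, fail to reject H0; the data do not provide sufficient evidence against H0.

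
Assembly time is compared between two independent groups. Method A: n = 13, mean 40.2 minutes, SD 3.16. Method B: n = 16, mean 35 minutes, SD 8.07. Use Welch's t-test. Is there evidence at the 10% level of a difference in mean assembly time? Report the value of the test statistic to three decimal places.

Let group 1 = method A, group 2 = method B. H0: μ_1 = μ_2; H1: μ_1 ≠ μ_2 (Welch's two-sample t-test, two-sided).
t = (x̄_1 − x̄_2)/√(s_1²/n_1 + s_2²/n_2) = (40.2 − 35)/√(3.16²/13 + 8.07²/16) = 2.364
Welch–Satterthwaite df ≈ 20.29
Two-sided p-value ≈ 0.028
Since p ≈ 0.028 < α = 0.1, reject H0; the evidence is statistically significant.

2.364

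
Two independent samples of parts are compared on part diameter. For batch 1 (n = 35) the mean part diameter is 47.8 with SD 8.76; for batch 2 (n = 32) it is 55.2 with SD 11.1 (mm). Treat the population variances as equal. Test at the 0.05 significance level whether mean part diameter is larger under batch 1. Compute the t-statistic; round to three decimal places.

Let group 1 = batch 1, group 2 = batch 2. H0: μ_1 = μ_2; H1: μ_1 > μ_2 (two-sample pooled-variance t-test, right-tailed).
s_p² = [(35−1)·8.76² + (32−1)·11.1²]/(35+32−2) = 98.9014
t = (47.8 − 55.2)/√[98.9014·(1/35 + 1/32)] = -3.042
df = n₁ + n₂ − 2 = 65
p-value = P(T ≥ -3.042) ≈ 0.998
Since p ≈ 0.998 > α = 0.05, fail to reject H0; the evidence is not statistically significant.

-3.042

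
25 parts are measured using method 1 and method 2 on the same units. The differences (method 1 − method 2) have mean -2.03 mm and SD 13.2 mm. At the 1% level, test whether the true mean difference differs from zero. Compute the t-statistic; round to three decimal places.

-0.769

H0: μ_d = 0; H1: μ_d ≠ 0 (paired t-test on the differences, two-sided).
t = d̄/(s_d/√n) = -2.03/(13.2/√25) = -0.769
df = n − 1 = 24
Two-sided p-value ≈ 0.4494
Since p ≈ 0.4494 > α = 0.01, fail to reject H0; the data do not provide sufficient evidence against H0.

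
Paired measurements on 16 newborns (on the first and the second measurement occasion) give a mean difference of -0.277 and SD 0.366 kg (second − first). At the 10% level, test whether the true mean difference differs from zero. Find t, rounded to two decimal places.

H0: μ_d = 0; H1: μ_d ≠ 0 (paired t-test on the differences, two-sided).
t = d̄/(s_d/√n) = -0.277/(0.366/√16) = -3.03
df = n − 1 = 15
Two-sided p-value ≈ 0.008
Since p ≈ 0.008 < α = 0.1, reject H0; the data support H1.

-3.03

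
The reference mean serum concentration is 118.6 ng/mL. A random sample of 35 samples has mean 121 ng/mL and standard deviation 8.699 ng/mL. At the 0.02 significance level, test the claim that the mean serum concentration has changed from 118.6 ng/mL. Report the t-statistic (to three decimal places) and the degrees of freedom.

H0: μ = 118.6; H1: μ ≠ 118.6 (one-sample t-test, two-sided).
t = (x̄ − μ₀)/(s/√n) = (121 − 118.6)/(8.699/√35) = 1.632
df = n − 1 = 34
Two-sided p-value ≈ 0.1119
Since p ≈ 0.1119 > α = 0.02, fail to reject H0; the data do not provide sufficient evidence against H0.

t = 1.632, df = 34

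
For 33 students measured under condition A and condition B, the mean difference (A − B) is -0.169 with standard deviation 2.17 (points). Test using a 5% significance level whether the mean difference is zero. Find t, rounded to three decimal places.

-0.447

H0: μ_d = 0; H1: μ_d ≠ 0 (paired t-test on the differences, two-sided).
t = d̄/(s_d/√n) = -0.169/(2.17/√33) = -0.447
df = n − 1 = 32
Two-sided p-value ≈ 0.6576
Since p ≈ 0.6576 > α = 0.05, fail to reject H0; the data do not provide sufficient evidence against H0.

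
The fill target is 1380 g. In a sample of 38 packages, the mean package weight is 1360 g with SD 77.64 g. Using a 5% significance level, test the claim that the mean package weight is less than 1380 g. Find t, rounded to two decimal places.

-1.59

H0: μ = 1380; H1: μ < 1380 (one-sample t-test, left-tailed).
t = (x̄ − μ₀)/(s/√n) = (1360 − 1380)/(77.64/√38) = -1.59
df = n − 1 = 37
p-value = P(T ≤ -1.59) ≈ 0.060
Since p ≈ 0.060 > α = 0.05, fail to reject H0; the data do not provide sufficient evidence against H0.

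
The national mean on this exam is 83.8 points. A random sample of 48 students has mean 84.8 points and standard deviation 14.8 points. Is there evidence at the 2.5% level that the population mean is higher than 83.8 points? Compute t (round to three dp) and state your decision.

H0: μ = 83.8; H1: μ > 83.8 (one-sample t-test, right-tailed).
t = (x̄ − μ₀)/(s/√n) = (84.8 − 83.8)/(14.8/√48) = 0.468
df = n − 1 = 47
p-value = P(T ≥ 0.468) ≈ 0.321
Since p ≈ 0.321 > α = 0.025, fail to reject H0; the evidence is not statistically significant.

t = 0.468; fail to reject H0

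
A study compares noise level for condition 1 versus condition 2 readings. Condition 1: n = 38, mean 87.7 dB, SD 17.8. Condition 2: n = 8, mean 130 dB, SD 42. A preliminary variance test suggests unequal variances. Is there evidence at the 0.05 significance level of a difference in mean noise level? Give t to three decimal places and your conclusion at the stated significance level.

Let group 1 = condition 1, group 2 = condition 2. H0: μ_1 = μ_2; H1: μ_1 ≠ μ_2 (Welch's two-sample t-test, two-sided).
t = (x̄_1 − x̄_2)/√(s_1²/n_1 + s_2²/n_2) = (87.7 − 130)/√(17.8²/38 + 42²/8) = -2.796
Welch–Satterthwaite df ≈ 7.54
Two-sided p-value ≈ 0.025
Since p ≈ 0.025 < α = 0.05, reject H0; the data support H1.

t = -2.796; reject H0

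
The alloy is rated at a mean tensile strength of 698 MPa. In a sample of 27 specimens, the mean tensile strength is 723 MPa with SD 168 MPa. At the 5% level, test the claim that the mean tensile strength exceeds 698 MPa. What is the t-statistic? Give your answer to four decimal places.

H0: μ = 698; H1: μ > 698 (one-sample t-test, right-tailed).
t = (x̄ − μ₀)/(s/√n) = (723 − 698)/(168/√27) = 0.7732
df = n − 1 = 26
p-value = P(T ≥ 0.7732) ≈ 0.223
Since p ≈ 0.223 > α = 0.05, fail to reject H0; the evidence is not statistically significant.

0.7732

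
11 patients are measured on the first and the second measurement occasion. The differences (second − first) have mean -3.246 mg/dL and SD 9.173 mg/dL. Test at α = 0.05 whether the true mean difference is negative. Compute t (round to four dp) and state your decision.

H0: μ_d = 0; H1: μ_d < 0 (paired t-test on the differences, left-tailed).
t = d̄/(s_d/√n) = -3.246/(9.173/√11) = -1.1736
df = n − 1 = 10
p-value = P(T ≤ -1.1736) ≈ 0.134
Since p ≈ 0.134 > α = 0.05, fail to reject H0; the evidence is not statistically significant.

t = -1.1736; fail to reject H0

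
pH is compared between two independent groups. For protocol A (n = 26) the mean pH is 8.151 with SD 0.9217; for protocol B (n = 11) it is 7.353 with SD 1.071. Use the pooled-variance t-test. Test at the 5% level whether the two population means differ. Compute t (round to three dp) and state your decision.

t = 2.295; reject H0

Let group 1 = protocol A, group 2 = protocol B. H0: μ_1 = μ_2; H1: μ_1 ≠ μ_2 (two-sample pooled-variance t-test, two-sided).
s_p² = [(26−1)·0.9217² + (11−1)·1.071²]/(26+11−2) = 0.934534
t = (8.151 − 7.353)/√[0.934534·(1/26 + 1/11)] = 2.295
df = n₁ + n₂ − 2 = 35
Two-sided p-value ≈ 0.0278
Since p ≈ 0.0278 < α = 0.05, reject H0; the evidence is statistically significant.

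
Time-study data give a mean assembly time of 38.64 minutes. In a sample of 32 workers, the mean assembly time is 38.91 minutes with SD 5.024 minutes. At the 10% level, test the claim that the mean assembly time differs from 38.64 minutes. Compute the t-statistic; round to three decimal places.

0.304

H0: μ = 38.64; H1: μ ≠ 38.64 (one-sample t-test, two-sided).
t = (x̄ − μ₀)/(s/√n) = (38.91 − 38.64)/(5.024/√32) = 0.304
df = n − 1 = 31
Two-sided p-value ≈ 0.763
Since p ≈ 0.763 > α = 0.1, fail to reject H0; the evidence is not statistically significant.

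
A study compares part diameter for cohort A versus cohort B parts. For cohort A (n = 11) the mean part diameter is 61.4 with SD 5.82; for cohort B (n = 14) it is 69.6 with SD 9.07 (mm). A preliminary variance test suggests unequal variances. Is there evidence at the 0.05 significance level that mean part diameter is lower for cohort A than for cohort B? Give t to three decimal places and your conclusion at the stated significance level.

t = -2.740; reject H0

Let group 1 = cohort A, group 2 = cohort B. H0: μ_1 = μ_2; H1: μ_1 < μ_2 (Welch's two-sample t-test, left-tailed).
t = (x̄_1 − x̄_2)/√(s_1²/n_1 + s_2²/n_2) = (61.4 − 69.6)/√(5.82²/11 + 9.07²/14) = -2.740
Welch–Satterthwaite df ≈ 22.25
p-value = P(T ≤ -2.740) ≈ 0.0059
Since p ≈ 0.0059 < α = 0.05, reject H0; the data support H1.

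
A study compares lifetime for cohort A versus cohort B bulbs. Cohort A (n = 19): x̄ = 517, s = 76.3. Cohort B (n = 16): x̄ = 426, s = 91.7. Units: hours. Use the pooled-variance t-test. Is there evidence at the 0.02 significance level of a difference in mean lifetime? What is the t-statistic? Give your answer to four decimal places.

3.2060

Let group 1 = cohort A, group 2 = cohort B. H0: μ_1 = μ_2; H1: μ_1 ≠ μ_2 (two-sample pooled-variance t-test, two-sided).
s_p² = [(19−1)·76.3² + (16−1)·91.7²]/(19+16−2) = 6997.69
t = (517 − 426)/√[6997.69·(1/19 + 1/16)] = 3.2060
df = n₁ + n₂ − 2 = 33
Two-sided p-value ≈ 0.0030
Since p ≈ 0.0030 < α = 0.02, reject H0; the evidence is statistically significant.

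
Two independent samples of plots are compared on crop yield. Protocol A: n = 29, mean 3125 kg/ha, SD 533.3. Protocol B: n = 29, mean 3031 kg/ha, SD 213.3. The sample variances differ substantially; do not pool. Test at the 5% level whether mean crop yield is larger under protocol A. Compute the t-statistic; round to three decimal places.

Let group 1 = protocol A, group 2 = protocol B. H0: μ_1 = μ_2; H1: μ_1 > μ_2 (Welch's two-sample t-test, right-tailed).
t = (x̄_1 − x̄_2)/√(s_1²/n_1 + s_2²/n_2) = (3125 − 3031)/√(533.3²/29 + 213.3²/29) = 0.881
Welch–Satterthwaite df ≈ 36.73
p-value = P(T ≥ 0.881) ≈ 0.192
Since p ≈ 0.192 > α = 0.05, fail to reject H0; the data do not provide sufficient evidence against H0.

0.881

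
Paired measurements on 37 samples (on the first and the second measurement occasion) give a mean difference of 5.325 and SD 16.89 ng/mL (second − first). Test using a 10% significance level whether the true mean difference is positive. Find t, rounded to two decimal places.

H0: μ_d = 0; H1: μ_d > 0 (paired t-test on the differences, right-tailed).
t = d̄/(s_d/√n) = 5.325/(16.89/√37) = 1.92
df = n − 1 = 36
p-value = P(T ≥ 1.92) ≈ 0.0316
Since p ≈ 0.0316 < α = 0.1, reject H0; the data support H1.

1.92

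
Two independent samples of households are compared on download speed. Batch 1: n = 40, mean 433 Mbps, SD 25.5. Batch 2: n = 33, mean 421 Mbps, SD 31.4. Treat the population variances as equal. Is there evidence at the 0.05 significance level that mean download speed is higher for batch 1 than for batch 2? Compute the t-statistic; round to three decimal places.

Let group 1 = batch 1, group 2 = batch 2. H0: μ_1 = μ_2; H1: μ_1 > μ_2 (two-sample pooled-variance t-test, right-tailed).
s_p² = [(40−1)·25.5² + (33−1)·31.4²]/(40+33−2) = 801.556
t = (433 − 421)/√[801.556·(1/40 + 1/33)] = 1.802
df = n₁ + n₂ − 2 = 71
p-value = P(T ≥ 1.802) ≈ 0.038
Since p ≈ 0.038 < α = 0.05, reject H0; the evidence is statistically significant.

1.802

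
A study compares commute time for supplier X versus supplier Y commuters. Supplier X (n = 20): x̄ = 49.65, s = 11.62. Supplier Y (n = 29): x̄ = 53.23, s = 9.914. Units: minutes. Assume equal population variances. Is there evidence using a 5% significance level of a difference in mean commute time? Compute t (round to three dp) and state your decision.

t = -1.158; fail to reject H0

Let group 1 = supplier X, group 2 = supplier Y. H0: μ_1 = μ_2; H1: μ_1 ≠ μ_2 (two-sample pooled-variance t-test, two-sided).
s_p² = [(20−1)·11.62² + (29−1)·9.914²]/(20+29−2) = 113.139
t = (49.65 − 53.23)/√[113.139·(1/20 + 1/29)] = -1.158
df = n₁ + n₂ − 2 = 47
Two-sided p-value ≈ 0.2527
Since p ≈ 0.2527 > α = 0.05, fail to reject H0; the evidence is not statistically significant.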